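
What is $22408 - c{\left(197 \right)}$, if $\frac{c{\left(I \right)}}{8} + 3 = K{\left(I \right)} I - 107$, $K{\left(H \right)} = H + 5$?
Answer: $-295064$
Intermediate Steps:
$K{\left(H \right)} = 5 + H$
$c{\left(I \right)} = -880 + 8 I \left(5 + I\right)$ ($c{\left(I \right)} = -24 + 8 \left(\left(5 + I\right) I - 107\right) = -24 + 8 \left(I \left(5 + I\right) - 107\right) = -24 + 8 \left(-107 + I \left(5 + I\right)\right) = -24 + \left(-856 + 8 I \left(5 + I\right)\right) = -880 + 8 I \left(5 + I\right)$)
$22408 - c{\left(197 \right)} = 22408 - \left(-880 + 8 \cdot 197 \left(5 + 197\right)\right) = 22408 - \left(-880 + 8 \cdot 197 \cdot 202\right) = 22408 - \left(-880 + 318352\right) = 22408 - 317472 = -295064$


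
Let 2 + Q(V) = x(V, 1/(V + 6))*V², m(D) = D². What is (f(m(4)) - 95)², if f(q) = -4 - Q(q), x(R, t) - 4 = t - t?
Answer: 1256641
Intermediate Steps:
x(R, t) = 4 (x(R, t) = 4 + (t - t) = 4 + 0 = 4)
Q(V) = -2 + 4*V²
f(q) = -2 - 4*q² (f(q) = -4 - (-2 + 4*q²) = -4 + (2 - 4*q²) = -2 - 4*q²)
(f(m(4)) - 95)² = ((-2 - 4*(4²)²) - 95)² = ((-2 - 4*16²) - 95)² = ((-2 - 4*256) - 95)² = ((-2 - 1024) - 95)² = (-1026 - 95)² = (-1121)² = 1256641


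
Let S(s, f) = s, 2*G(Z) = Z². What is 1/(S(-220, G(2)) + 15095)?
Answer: 1/14875 ≈ 6.7227e-5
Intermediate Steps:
G(Z) = Z²/2
1/(S(-220, G(2)) + 15095) = 1/(-220 + 15095) = 1/14875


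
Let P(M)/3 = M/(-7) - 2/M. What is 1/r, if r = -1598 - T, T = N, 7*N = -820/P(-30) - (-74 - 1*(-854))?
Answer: -3199/4726842 ≈ -0.00067677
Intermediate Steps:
P(M) = -6/M - 3*M/7 (P(M) = 3*(M/(-7) - 2/M) = 3*(M*(-1/7) - 2/M) = 3*(-M/7 - 2/M) = 3*(-2/M - M/7) = -6/M - 3*M/7)
N = -385160/3199 (N = (-820/(-6/(-30) - 3/7*(-30)) - (-74 - 1*(-854)))/7 = (-820/(-6*(-1/30) + 90/7) - (-74 + 854))/7 = (-820/(1/5 + 90/7) - 1*780)/7 = (-820/457/35 - 780)/7 = (-820*35/457 - 780)/7 = (-28700/457 - 780)/7 = (1/7)*(-385160/457) = -385160/3199 ≈ -120.40)
T = -385160/3199 ≈ -120.40
r = -4726842/3199 (r = -1598 - 1*(-385160/3199) = -1598 + 385160/3199 = -4726842/3199 ≈ -1477.6)
1/r = 1/(-4726842/3199) = -3199/4726842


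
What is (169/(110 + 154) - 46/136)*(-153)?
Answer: -4065/88 ≈ -46.193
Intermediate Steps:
(169/(110 + 154) - 46/136)*(-153) = (169/264 - 46*1/136)*(-153) = (169*(1/264) - 23/68)*(-153) = (169/264 - 23/68)*(-153) = (1355/4488)*(-153) = -4065/88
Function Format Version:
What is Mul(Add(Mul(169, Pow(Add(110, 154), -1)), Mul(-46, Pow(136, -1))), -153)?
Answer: Rational(-4065, 88) ≈ -46.193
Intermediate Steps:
Mul(Add(Mul(169, Pow(Add(110, 154), -1)), Mul(-46, Pow(136, -1))), -153) = Mul(Add(Mul(169, Pow(264, -1)), Mul(-46, Rational(1, 136))), -153) = Mul(Add(Mul(169, Rational(1, 264)), Rational(-23, 68)), -153) = Mul(Add(Rational(169, 264), Rational(-23, 68)), -153) = Mul(Rational(1355, 4488), -153) = Rational(-4065, 88)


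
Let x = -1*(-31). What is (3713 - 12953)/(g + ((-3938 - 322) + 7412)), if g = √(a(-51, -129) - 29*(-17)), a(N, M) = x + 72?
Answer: -7281120/2483627 + 4620*√149/2483627 ≈ -2.9089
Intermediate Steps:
x = 31
a(N, M) = 103 (a(N, M) = 31 + 72 = 103)
g = 2*√149 (g = √(103 - 29*(-17)) = √(103 + 493) = √596 = 2*√149 ≈ 24.413)
(3713 - 12953)/(g + ((-3938 - 322) + 7412)) = (3713 - 12953)/(2*√149 + ((-3938 - 322) + 7412)) = -9240/(2*√149 + (-4260 + 7412)) = -9240/(2*√149 + 3152) = -9240/(3152 + 2*√149)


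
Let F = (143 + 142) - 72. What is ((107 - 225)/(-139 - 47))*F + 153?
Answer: 8932/31 ≈ 288.13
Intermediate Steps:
F = 213 (F = 285 - 72 = 213)
((107 - 225)/(-139 - 47))*F + 153 = ((107 - 225)/(-139 - 47))*213 + 153 = -118/(-186)*213 + 153 = -118*(-1/186)*213 + 153 = (59/93)*213 + 153 = 4189/31 + 153 = 8932/31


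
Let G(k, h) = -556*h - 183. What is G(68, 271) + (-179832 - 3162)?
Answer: -333853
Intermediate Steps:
G(k, h) = -183 - 556*h
G(68, 271) + (-179832 - 3162) = (-183 - 556*271) + (-179832 - 3162) = (-183 - 150676) - 182994 = -150859 - 182994 = -333853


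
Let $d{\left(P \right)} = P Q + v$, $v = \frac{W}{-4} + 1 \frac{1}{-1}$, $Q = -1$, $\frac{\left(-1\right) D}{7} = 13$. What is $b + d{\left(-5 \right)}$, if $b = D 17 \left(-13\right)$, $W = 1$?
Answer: $\frac{80459}{4} \approx 20115.0$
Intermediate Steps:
$D = -91$ ($D = \left(-7\right) 13 = -91$)
$v = - \frac{5}{4}$ ($v = 1 \frac{1}{-4} + 1 \frac{1}{-1} = 1 \left(- \frac{1}{4}\right) + 1 \left(-1\right) = - \frac{1}{4} - 1 = - \frac{5}{4} \approx -1.25$)
$b = 20111$ ($b = \left(-91\right) 17 \left(-13\right) = \left(-1547\right) \left(-13\right) = 20111$)
$d{\left(P \right)} = - \frac{5}{4} - P$ ($d{\left(P \right)} = P \left(-1\right) - \frac{5}{4} = - P - \frac{5}{4} = - \frac{5}{4} - P$)
$b + d{\left(-5 \right)} = 20111 - - \frac{15}{4} = 20111 + \left(- \frac{5}{4} + 5\right) = 20111 + \frac{15}{4} = \frac{80459}{4}$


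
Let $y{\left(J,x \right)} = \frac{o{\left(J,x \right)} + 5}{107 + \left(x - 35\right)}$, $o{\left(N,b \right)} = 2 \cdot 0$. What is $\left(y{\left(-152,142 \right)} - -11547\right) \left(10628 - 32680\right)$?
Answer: $- \frac{27245940638}{107} \approx -2.5464 \cdot 10^{8}$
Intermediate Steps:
$o{\left(N,b \right)} = 0$
$y{\left(J,x \right)} = \frac{5}{72 + x}$ ($y{\left(J,x \right)} = \frac{0 + 5}{107 + \left(x - 35\right)} = \frac{5}{107 + \left(-35 + x\right)} = \frac{5}{72 + x}$)
$\left(y{\left(-152,142 \right)} - -11547\right) \left(10628 - 32680\right) = \left(\frac{5}{72 + 142} - -11547\right) \left(10628 - 32680\right) = \left(\frac{5}{214} + \left(-3442 + 14989\right)\right) \left(-22052\right) = \left(5 \cdot \frac{1}{214} + 11547\right) \left(-22052\right) = \left(\frac{5}{214} + 11547\right) \left(-22052\right) = \frac{2471063}{214} \left(-22052\right) = - \frac{27245940638}{107}$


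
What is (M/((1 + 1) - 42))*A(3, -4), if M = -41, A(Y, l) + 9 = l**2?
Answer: 287/40 ≈ 7.1750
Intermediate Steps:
A(Y, l) = -9 + l**2
(M/((1 + 1) - 42))*A(3, -4) = (-41/((1 + 1) - 42))*(-9 + (-4)**2) = (-41/(2 - 42))*(-9 + 16) = (-41/(-40))*7 = -1/40*(-41)*7 = (41/40)*7 = 287/40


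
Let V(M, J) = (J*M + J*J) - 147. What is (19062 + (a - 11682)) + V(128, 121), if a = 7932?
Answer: 45294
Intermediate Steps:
V(M, J) = -147 + J**2 + J*M (V(M, J) = (J*M + J**2) - 147 = (J**2 + J*M) - 147 = -147 + J**2 + J*M)
(19062 + (a - 11682)) + V(128, 121) = (19062 + (7932 - 11682)) + (-147 + 121**2 + 121*128) = (19062 - 3750) + (-147 + 14641 + 15488) = 15312 + 29982 = 45294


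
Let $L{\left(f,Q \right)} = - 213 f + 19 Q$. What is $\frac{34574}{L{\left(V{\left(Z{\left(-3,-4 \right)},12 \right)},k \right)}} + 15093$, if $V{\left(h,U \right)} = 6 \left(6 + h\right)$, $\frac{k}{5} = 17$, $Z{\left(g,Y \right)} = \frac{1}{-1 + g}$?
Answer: $\frac{173002283}{11467} \approx 15087.0$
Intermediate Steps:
$k = 85$ ($k = 5 \cdot 17 = 85$)
$V{\left(h,U \right)} = 36 + 6 h$
$\frac{34574}{L{\left(V{\left(Z{\left(-3,-4 \right)},12 \right)},k \right)}} + 15093 = \frac{34574}{- 213 \left(36 + \frac{6}{-1 - 3}\right) + 19 \cdot 85} + 15093 = \frac{34574}{- 213 \left(36 + \frac{6}{-4}\right) + 1615} + 15093 = \frac{34574}{- 213 \left(36 + 6 \left(- \frac{1}{4}\right)\right) + 1615} + 15093 = \frac{34574}{- 213 \left(36 - \frac{3}{2}\right) + 1615} + 15093 = \frac{34574}{\left(-213\right) \frac{69}{2} + 1615} + 15093 = \frac{34574}{- \frac{14697}{2} + 1615} + 15093 = \frac{34574}{- \frac{11467}{2}} + 15093 = 34574 \left(- \frac{2}{11467}\right) + 15093 = - \frac{69148}{11467} + 15093 = \frac{173002283}{11467}$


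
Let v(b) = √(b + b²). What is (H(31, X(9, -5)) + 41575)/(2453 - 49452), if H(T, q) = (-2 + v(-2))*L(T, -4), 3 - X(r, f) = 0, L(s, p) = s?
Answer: -41513/46999 - 31*√2/46999 ≈ -0.88421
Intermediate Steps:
X(r, f) = 3 (X(r, f) = 3 - 1*0 = 3 + 0 = 3)
H(T, q) = T*(-2 + √2) (H(T, q) = (-2 + √(-2*(1 - 2)))*T = (-2 + √(-2*(-1)))*T = (-2 + √2)*T = T*(-2 + √2))
(H(31, X(9, -5)) + 41575)/(2453 - 49452) = (31*(-2 + √2) + 41575)/(2453 - 49452) = ((-62 + 31*√2) + 41575)/(-46999) = (41513 + 31*√2)*(-1/46999) = -41513/46999 - 31*√2/46999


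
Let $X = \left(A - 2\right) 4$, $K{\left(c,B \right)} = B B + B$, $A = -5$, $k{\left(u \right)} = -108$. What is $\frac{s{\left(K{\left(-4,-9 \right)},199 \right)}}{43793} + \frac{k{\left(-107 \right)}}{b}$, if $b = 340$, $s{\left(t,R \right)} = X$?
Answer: $- \frac{1184791}{3722405} \approx -0.31829$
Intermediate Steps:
$K{\left(c,B \right)} = B + B^{2}$ ($K{\left(c,B \right)} = B^{2} + B = B + B^{2}$)
$X = -28$ ($X = \left(-5 - 2\right) 4 = \left(-7\right) 4 = -28$)
$s{\left(t,R \right)} = -28$
$\frac{s{\left(K{\left(-4,-9 \right)},199 \right)}}{43793} + \frac{k{\left(-107 \right)}}{b} = - \frac{28}{43793} - \frac{108}{340} = \left(-28\right) \frac{1}{43793} - \frac{27}{85} = - \frac{28}{43793} - \frac{27}{85} = - \frac{1184791}{3722405}$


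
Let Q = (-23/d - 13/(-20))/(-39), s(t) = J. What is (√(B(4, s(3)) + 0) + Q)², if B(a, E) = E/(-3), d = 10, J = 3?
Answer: -67479/67600 + 11*I/130 ≈ -0.99821 + 0.084615*I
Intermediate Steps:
s(t) = 3
B(a, E) = -E/3 (B(a, E) = E*(-⅓) = -E/3)
Q = 11/260 (Q = (-23/10 - 13/(-20))/(-39) = (-23*⅒ - 13*(-1/20))*(-1/39) = (-23/10 + 13/20)*(-1/39) = -33/20*(-1/39) = 11/260 ≈ 0.042308)
(√(B(4, s(3)) + 0) + Q)² = (√(-⅓*3 + 0) + 11/260)² = (√(-1 + 0) + 11/260)² = (√(-1) + 11/260)² = (I + 11/260)² = (11/260 + I)²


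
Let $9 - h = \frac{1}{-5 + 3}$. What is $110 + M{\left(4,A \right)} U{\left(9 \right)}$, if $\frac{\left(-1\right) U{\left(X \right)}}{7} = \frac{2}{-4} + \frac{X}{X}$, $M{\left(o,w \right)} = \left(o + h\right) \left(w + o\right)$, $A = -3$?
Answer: $\frac{251}{4} \approx 62.75$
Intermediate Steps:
$h = \frac{19}{2}$ ($h = 9 - \frac{1}{-5 + 3} = 9 - \frac{1}{-2} = 9 - - \frac{1}{2} = 9 + \frac{1}{2} = \frac{19}{2} \approx 9.5$)
$M{\left(o,w \right)} = \left(\frac{19}{2} + o\right) \left(o + w\right)$ ($M{\left(o,w \right)} = \left(o + \frac{19}{2}\right) \left(w + o\right) = \left(\frac{19}{2} + o\right) \left(o + w\right)$)
$U{\left(X \right)} = - \frac{7}{2}$ ($U{\left(X \right)} = - 7 \left(\frac{2}{-4} + \frac{X}{X}\right) = - 7 \left(2 \left(- \frac{1}{4}\right) + 1\right) = - 7 \left(- \frac{1}{2} + 1\right) = \left(-7\right) \frac{1}{2} = - \frac{7}{2}$)
$110 + M{\left(4,A \right)} U{\left(9 \right)} = 110 + \left(4^{2} + \frac{19}{2} \cdot 4 + \frac{19}{2} \left(-3\right) + 4 \left(-3\right)\right) \left(- \frac{7}{2}\right) = 110 + \left(16 + 38 - \frac{57}{2} - 12\right) \left(- \frac{7}{2}\right) = 110 + \frac{27}{2} \left(- \frac{7}{2}\right) = 110 - \frac{189}{4} = \frac{251}{4}$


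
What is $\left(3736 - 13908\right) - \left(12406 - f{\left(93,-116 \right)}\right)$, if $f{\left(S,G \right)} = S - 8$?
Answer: $-22493$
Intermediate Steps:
$f{\left(S,G \right)} = -8 + S$
$\left(3736 - 13908\right) - \left(12406 - f{\left(93,-116 \right)}\right) = \left(3736 - 13908\right) - \left(12406 - \left(-8 + 93\right)\right) = -10172 - \left(12406 - 85\right) = -10172 - 12321 = -22493$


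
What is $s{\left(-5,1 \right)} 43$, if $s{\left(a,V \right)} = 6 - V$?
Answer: $215$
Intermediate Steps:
$s{\left(-5,1 \right)} 43 = \left(6 - 1\right) 43 = 5 \cdot 43 = 215$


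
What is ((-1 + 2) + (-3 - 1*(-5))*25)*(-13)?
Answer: -663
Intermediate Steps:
((-1 + 2) + (-3 - 1*(-5))*25)*(-13) = (1 + (-3 + 5)*25)*(-13) = (1 + 2*25)*(-13) = (1 + 50)*(-13) = 51*(-13) = -663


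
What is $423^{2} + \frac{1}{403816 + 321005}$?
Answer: $\frac{129691496710}{724821} \approx 1.7893 \cdot 10^{5}$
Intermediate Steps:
$423^{2} + \frac{1}{403816 + 321005} = 178929 + \frac{1}{724821} = \frac{129691496710}{724821}$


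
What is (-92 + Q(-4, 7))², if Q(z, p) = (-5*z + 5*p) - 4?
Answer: 1681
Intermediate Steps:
Q(z, p) = -4 - 5*z + 5*p
(-92 + Q(-4, 7))² = (-92 + (-4 - 5*(-4) + 5*7))² = (-92 + (-4 + 20 + 35))² = (-92 + 51)² = (-41)² = 1681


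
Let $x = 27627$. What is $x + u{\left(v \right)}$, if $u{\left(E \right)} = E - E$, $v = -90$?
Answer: $27627$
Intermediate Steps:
$u{\left(E \right)} = 0$
$x + u{\left(v \right)} = 27627 + 0 = 27627$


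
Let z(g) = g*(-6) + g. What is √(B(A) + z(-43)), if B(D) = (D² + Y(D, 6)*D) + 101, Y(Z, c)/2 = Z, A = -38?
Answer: 2*√1162 ≈ 68.176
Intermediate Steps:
Y(Z, c) = 2*Z
B(D) = 101 + 3*D² (B(D) = (D² + (2*D)*D) + 101 = (D² + 2*D²) + 101 = 3*D² + 101 = 101 + 3*D²)
z(g) = -5*g (z(g) = -6*g + g = -5*g)
√(B(A) + z(-43)) = √((101 + 3*(-38)²) - 5*(-43)) = √((101 + 3*1444) + 215) = √((101 + 4332) + 215) = √(4433 + 215) = √4648 = 2*√1162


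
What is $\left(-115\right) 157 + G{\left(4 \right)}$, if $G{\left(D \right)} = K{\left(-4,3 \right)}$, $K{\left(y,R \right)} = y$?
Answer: $-18059$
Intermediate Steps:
$G{\left(D \right)} = -4$
$\left(-115\right) 157 + G{\left(4 \right)} = \left(-115\right) 157 - 4 = -18055 - 4 = -18059$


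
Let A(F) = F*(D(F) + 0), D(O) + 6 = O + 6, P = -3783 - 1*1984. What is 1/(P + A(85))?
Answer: 1/1458 ≈ 0.00068587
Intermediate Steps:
P = -5767 (P = -3783 - 1984 = -5767)
D(O) = O (D(O) = -6 + (O + 6) = -6 + (6 + O) = O)
A(F) = F**2 (A(F) = F*(F + 0) = F*F = F**2)
1/(P + A(85)) = 1/(-5767 + 85**2) = 1/(-5767 + 7225) = 1/1458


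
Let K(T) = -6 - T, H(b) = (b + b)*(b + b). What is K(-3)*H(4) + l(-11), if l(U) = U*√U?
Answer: -192 - 11*I*√11 ≈ -192.0 - 36.483*I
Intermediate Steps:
l(U) = U^(3/2)
H(b) = 4*b² (H(b) = (2*b)*(2*b) = 4*b²)
K(-3)*H(4) + l(-11) = (-6 - 1*(-3))*(4*4²) + (-11)^(3/2) = (-6 + 3)*(4*16) - 11*I*√11 = -3*64 - 11*I*√11 = -192 - 11*I*√11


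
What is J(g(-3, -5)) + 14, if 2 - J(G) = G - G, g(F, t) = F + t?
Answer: 16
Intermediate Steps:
J(G) = 2 (J(G) = 2 - (G - G) = 2 - 1*0 = 2 + 0 = 2)
J(g(-3, -5)) + 14 = 2 + 14 = 16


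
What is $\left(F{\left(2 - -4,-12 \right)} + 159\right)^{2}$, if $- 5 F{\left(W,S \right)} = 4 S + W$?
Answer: $\frac{700569}{25} \approx 28023.0$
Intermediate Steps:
$F{\left(W,S \right)} = - \frac{4 S}{5} - \frac{W}{5}$ ($F{\left(W,S \right)} = - \frac{4 S + W}{5} = - \frac{W + 4 S}{5} = - \frac{4 S}{5} - \frac{W}{5}$)
$\left(F{\left(2 - -4,-12 \right)} + 159\right)^{2} = \left(\left(\left(- \frac{4}{5}\right) \left(-12\right) - \frac{2 - -4}{5}\right) + 159\right)^{2} = \left(\left(\frac{48}{5} - \frac{2 + 4}{5}\right) + 159\right)^{2} = \left(\left(\frac{48}{5} - \frac{6}{5}\right) + 159\right)^{2} = \left(\frac{42}{5} + 159\right)^{2} = \left(\frac{837}{5}\right)^{2} = \frac{700569}{25}$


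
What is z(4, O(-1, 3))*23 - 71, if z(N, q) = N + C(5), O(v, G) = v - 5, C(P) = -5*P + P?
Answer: -439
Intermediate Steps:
C(P) = -4*P
O(v, G) = -5 + v
z(N, q) = -20 + N (z(N, q) = N - 4*5 = N - 20 = -20 + N)
z(4, O(-1, 3))*23 - 71 = (-20 + 4)*23 - 71 = -16*23 - 71 = -368 - 71 = -439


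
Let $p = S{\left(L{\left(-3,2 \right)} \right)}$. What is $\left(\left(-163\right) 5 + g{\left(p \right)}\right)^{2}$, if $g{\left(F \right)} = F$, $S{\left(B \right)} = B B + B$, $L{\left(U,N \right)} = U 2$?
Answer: $616225$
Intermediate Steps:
$L{\left(U,N \right)} = 2 U$
$S{\left(B \right)} = B + B^{2}$ ($S{\left(B \right)} = B^{2} + B = B + B^{2}$)
$p = 30$ ($p = 2 \left(-3\right) \left(1 + 2 \left(-3\right)\right) = - 6 \left(1 - 6\right) = \left(-6\right) \left(-5\right) = 30$)
$\left(\left(-163\right) 5 + g{\left(p \right)}\right)^{2} = \left(\left(-163\right) 5 + 30\right)^{2} = \left(-815 + 30\right)^{2} = \left(-785\right)^{2} = 616225$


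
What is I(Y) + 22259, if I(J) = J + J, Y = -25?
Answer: 22209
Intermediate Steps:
I(J) = 2*J
I(Y) + 22259 = 2*(-25) + 22259 = -50 + 22259 = 22209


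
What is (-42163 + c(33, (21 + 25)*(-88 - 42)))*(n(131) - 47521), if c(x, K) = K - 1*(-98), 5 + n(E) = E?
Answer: 2277092775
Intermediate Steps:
n(E) = -5 + E
c(x, K) = 98 + K (c(x, K) = K + 98 = 98 + K)
(-42163 + c(33, (21 + 25)*(-88 - 42)))*(n(131) - 47521) = (-42163 + (98 + (21 + 25)*(-88 - 42)))*((-5 + 131) - 47521) = (-42163 + (98 + 46*(-130)))*(126 - 47521) = (-42163 + (98 - 5980))*(-47395) = (-42163 - 5882)*(-47395) = -48045*(-47395) = 2277092775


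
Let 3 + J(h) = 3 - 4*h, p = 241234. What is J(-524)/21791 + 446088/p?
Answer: 730452148/375480721 ≈ 1.9454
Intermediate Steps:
J(h) = -4*h (J(h) = -3 + (3 - 4*h) = -4*h)
J(-524)/21791 + 446088/p = -4*(-524)/21791 + 446088/241234 = 2096*(1/21791) + 446088*(1/241234) = 2096/21791 + 223044/120617 = 730452148/375480721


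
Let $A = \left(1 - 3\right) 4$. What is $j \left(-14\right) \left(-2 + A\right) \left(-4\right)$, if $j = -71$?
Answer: $39760$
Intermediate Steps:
$A = -8$ ($A = \left(-2\right) 4 = -8$)
$j \left(-14\right) \left(-2 + A\right) \left(-4\right) = \left(-71\right) \left(-14\right) \left(-2 - 8\right) \left(-4\right) = 994 \left(\left(-10\right) \left(-4\right)\right) = 994 \cdot 40 = 39760$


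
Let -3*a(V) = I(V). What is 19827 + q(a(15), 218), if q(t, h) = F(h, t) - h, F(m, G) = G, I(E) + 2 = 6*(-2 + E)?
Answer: 58751/3 ≈ 19584.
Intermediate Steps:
I(E) = -14 + 6*E (I(E) = -2 + 6*(-2 + E) = -2 + (-12 + 6*E) = -14 + 6*E)
a(V) = 14/3 - 2*V (a(V) = -(-14 + 6*V)/3 = 14/3 - 2*V)
q(t, h) = t - h
19827 + q(a(15), 218) = 19827 + ((14/3 - 2*15) - 1*218) = 19827 + ((14/3 - 30) - 218) = 19827 + (-76/3 - 218) = 19827 - 730/3 = 58751/3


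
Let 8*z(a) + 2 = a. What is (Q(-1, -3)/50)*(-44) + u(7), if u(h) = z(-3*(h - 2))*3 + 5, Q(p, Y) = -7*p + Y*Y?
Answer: -3091/200 ≈ -15.455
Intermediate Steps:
z(a) = -1/4 + a/8
Q(p, Y) = Y**2 - 7*p (Q(p, Y) = -7*p + Y**2 = Y**2 - 7*p)
u(h) = 13/2 - 9*h/8 (u(h) = (-1/4 + (-3*(h - 2))/8)*3 + 5 = (-1/4 + (-3*(-2 + h))/8)*3 + 5 = (-1/4 + (6 - 3*h)/8)*3 + 5 = (-1/4 + (3/4 - 3*h/8))*3 + 5 = (1/2 - 3*h/8)*3 + 5 = (3/2 - 9*h/8) + 5 = 13/2 - 9*h/8)
(Q(-1, -3)/50)*(-44) + u(7) = (((-3)**2 - 7*(-1))/50)*(-44) + (13/2 - 9/8*7) = ((9 + 7)*(1/50))*(-44) + (13/2 - 63/8) = (16*(1/50))*(-44) - 11/8 = (8/25)*(-44) - 11/8 = -352/25 - 11/8 = -3091/200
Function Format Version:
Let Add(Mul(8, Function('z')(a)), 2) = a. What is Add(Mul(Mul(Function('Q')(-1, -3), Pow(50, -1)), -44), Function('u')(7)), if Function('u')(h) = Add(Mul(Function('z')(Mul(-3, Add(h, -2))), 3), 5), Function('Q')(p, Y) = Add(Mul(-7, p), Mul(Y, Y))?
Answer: Rational(-3091, 200) ≈ -15.455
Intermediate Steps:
Function('z')(a) = Add(Rational(-1, 4), Mul(Rational(1, 8), a))
Function('Q')(p, Y) = Add(Pow(Y, 2), Mul(-7, p)) (Function('Q')(p, Y) = Add(Mul(-7, p), Pow(Y, 2)) = Add(Pow(Y, 2), Mul(-7, p)))
Function('u')(h) = Add(Rational(13, 2), Mul(Rational(-9, 8), h)) (Function('u')(h) = Add(Mul(Add(Rational(-1, 4), Mul(Rational(1, 8), Mul(-3, Add(h, -2)))), 3), 5) = Add(Mul(Add(Rational(-1, 4), Mul(Rational(1, 8), Mul(-3, Add(-2, h)))), 3), 5) = Add(Mul(Add(Rational(-1, 4), Mul(Rational(1, 8), Add(6, Mul(-3, h)))), 3), 5) = Add(Mul(Add(Rational(-1, 4), Add(Rational(3, 4), Mul(Rational(-3, 8), h))), 3), 5) = Add(Mul(Add(Rational(1, 2), Mul(Rational(-3, 8), h)), 3), 5) = Add(Add(Rational(3, 2), Mul(Rational(-9, 8), h)), 5) = Add(Rational(13, 2), Mul(Rational(-9, 8), h)))
Add(Mul(Mul(Function('Q')(-1, -3), Pow(50, -1)), -44), Function('u')(7)) = Add(Mul(Mul(Add(Pow(-3, 2), Mul(-7, -1)), Pow(50, -1)), -44), Add(Rational(13, 2), Mul(Rational(-9, 8), 7))) = Add(Mul(Mul(Add(9, 7), Rational(1, 50)), -44), Add(Rational(13, 2), Rational(-63, 8))) = Add(Mul(Mul(16, Rational(1, 50)), -44), Rational(-11, 8)) = Add(Mul(Rational(8, 25), -44), Rational(-11, 8)) = Add(Rational(-352, 25), Rational(-11, 8)) = Rational(-3091, 200)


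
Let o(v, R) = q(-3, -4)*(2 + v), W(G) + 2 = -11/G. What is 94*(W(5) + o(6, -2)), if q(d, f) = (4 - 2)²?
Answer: 13066/5 ≈ 2613.2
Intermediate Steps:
W(G) = -2 - 11/G
q(d, f) = 4 (q(d, f) = 2² = 4)
o(v, R) = 8 + 4*v (o(v, R) = 4*(2 + v) = 8 + 4*v)
94*(W(5) + o(6, -2)) = 94*((-2 - 11/5) + (8 + 4*6)) = 94*((-2 - 11*⅕) + (8 + 24)) = 94*((-2 - 11/5) + 32) = 94*(-21/5 + 32) = 94*(139/5) = 13066/5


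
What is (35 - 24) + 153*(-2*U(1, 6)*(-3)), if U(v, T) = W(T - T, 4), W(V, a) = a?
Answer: 3683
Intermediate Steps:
U(v, T) = 4
(35 - 24) + 153*(-2*U(1, 6)*(-3)) = (35 - 24) + 153*(-2*4*(-3)) = 11 + 153*(-8*(-3)) = 11 + 153*24 = 11 + 3672 = 3683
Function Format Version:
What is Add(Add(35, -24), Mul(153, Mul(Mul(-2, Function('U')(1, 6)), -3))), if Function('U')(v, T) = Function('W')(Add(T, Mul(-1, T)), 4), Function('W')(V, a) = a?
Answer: 3683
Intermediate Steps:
Function('U')(v, T) = 4
Add(Add(35, -24), Mul(153, Mul(Mul(-2, Function('U')(1, 6)), -3))) = Add(Add(35, -24), Mul(153, Mul(Mul(-2, 4), -3))) = Add(11, Mul(153, Mul(-8, -3))) = Add(11, Mul(153, 24)) = Add(11, 3672) = 3683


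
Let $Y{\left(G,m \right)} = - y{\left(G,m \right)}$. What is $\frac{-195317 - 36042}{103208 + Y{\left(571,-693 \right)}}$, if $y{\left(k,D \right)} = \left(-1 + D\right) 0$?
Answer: $- \frac{231359}{103208} \approx -2.2417$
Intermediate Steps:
$y{\left(k,D \right)} = 0$
$Y{\left(G,m \right)} = 0$ ($Y{\left(G,m \right)} = \left(-1\right) 0 = 0$)
$\frac{-195317 - 36042}{103208 + Y{\left(571,-693 \right)}} = \frac{-195317 - 36042}{103208 + 0} = - \frac{231359}{103208}$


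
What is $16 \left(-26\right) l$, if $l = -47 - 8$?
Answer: $22880$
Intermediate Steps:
$l = -55$ ($l = -47 - 8 = -55$)
$16 \left(-26\right) l = 16 \left(-26\right) \left(-55\right) = \left(-416\right) \left(-55\right) = 22880$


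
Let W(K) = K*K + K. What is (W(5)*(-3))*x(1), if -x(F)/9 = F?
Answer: 810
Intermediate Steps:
x(F) = -9*F
W(K) = K + K² (W(K) = K² + K = K + K²)
(W(5)*(-3))*x(1) = ((5*(1 + 5))*(-3))*(-9*1) = ((5*6)*(-3))*(-9) = (30*(-3))*(-9) = -90*(-9) = 810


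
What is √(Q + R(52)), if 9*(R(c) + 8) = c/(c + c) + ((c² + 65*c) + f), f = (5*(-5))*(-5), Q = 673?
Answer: 29*√58/6 ≈ 36.810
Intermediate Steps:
f = 125 (f = -25*(-5) = 125)
R(c) = 107/18 + c²/9 + 65*c/9 (R(c) = -8 + (c/(c + c) + ((c² + 65*c) + 125))/9 = -8 + (c/((2*c)) + (125 + c² + 65*c))/9 = -8 + ((1/(2*c))*c + (125 + c² + 65*c))/9 = -8 + (½ + (125 + c² + 65*c))/9 = -8 + (251/2 + c² + 65*c)/9 = -8 + (251/18 + c²/9 + 65*c/9) = 107/18 + c²/9 + 65*c/9)
√(Q + R(52)) = √(673 + (107/18 + (⅑)*52² + (65/9)*52)) = √(673 + (107/18 + (⅑)*2704 + 3380/9)) = √(673 + (107/18 + 2704/9 + 3380/9)) = √(673 + 12275/18) = √(24389/18) = 29*√58/6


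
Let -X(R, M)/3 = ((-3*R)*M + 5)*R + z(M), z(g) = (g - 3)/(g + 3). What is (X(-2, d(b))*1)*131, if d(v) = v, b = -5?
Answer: -21222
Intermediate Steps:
z(g) = (-3 + g)/(3 + g)
X(R, M) = -3*R*(5 - 3*M*R) - 3*(-3 + M)/(3 + M) (X(R, M) = -3*(((-3*R)*M + 5)*R + (-3 + M)/(3 + M)) = -3*((-3*M*R + 5)*R + (-3 + M)/(3 + M)) = -3*((5 - 3*M*R)*R + (-3 + M)/(3 + M)) = -3*(R*(5 - 3*M*R) + (-3 + M)/(3 + M)) = -3*R*(5 - 3*M*R) - 3*(-3 + M)/(3 + M))
(X(-2, d(b))*1)*131 = ((3*(3 - 1*(-5) - 2*(-5 + 3*(-5)*(-2))*(3 - 5))/(3 - 5))*1)*131 = ((3*(3 + 5 - 2*(-5 + 30)*(-2))/(-2))*1)*131 = ((3*(-½)*(3 + 5 - 2*25*(-2)))*1)*131 = ((3*(-½)*(3 + 5 + 100))*1)*131 = ((3*(-½)*108)*1)*131 = -162*1*131 = -162*131 = -21222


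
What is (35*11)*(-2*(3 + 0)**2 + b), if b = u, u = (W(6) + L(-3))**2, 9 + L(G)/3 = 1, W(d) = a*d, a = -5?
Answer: 1115730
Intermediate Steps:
W(d) = -5*d
L(G) = -24 (L(G) = -27 + 3*1 = -27 + 3 = -24)
u = 2916 (u = (-5*6 - 24)**2 = (-30 - 24)**2 = (-54)**2 = 2916)
b = 2916
(35*11)*(-2*(3 + 0)**2 + b) = (35*11)*(-2*(3 + 0)**2 + 2916) = 385*(-2*3**2 + 2916) = 385*(-2*9 + 2916) = 385*(-18 + 2916) = 385*2898 = 1115730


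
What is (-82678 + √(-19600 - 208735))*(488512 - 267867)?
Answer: -18242487310 + 220645*I*√228335 ≈ -1.8243e+10 + 1.0543e+8*I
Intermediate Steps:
(-82678 + √(-19600 - 208735))*(488512 - 267867) = (-82678 + √(-228335))*220645 = (-82678 + I*√228335)*220645 = -18242487310 + 220645*I*√228335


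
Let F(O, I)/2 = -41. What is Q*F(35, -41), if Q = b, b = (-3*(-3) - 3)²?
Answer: -2952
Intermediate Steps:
F(O, I) = -82 (F(O, I) = 2*(-41) = -82)
b = 36 (b = (9 - 3)² = 6² = 36)
Q = 36
Q*F(35, -41) = 36*(-82) = -2952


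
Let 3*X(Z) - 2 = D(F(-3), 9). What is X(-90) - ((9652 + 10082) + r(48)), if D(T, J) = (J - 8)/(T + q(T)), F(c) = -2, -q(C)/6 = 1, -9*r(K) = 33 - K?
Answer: -473641/24 ≈ -19735.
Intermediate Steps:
r(K) = -11/3 + K/9 (r(K) = -(33 - K)/9 = -11/3 + K/9)
q(C) = -6 (q(C) = -6*1 = -6)
D(T, J) = (-8 + J)/(-6 + T) (D(T, J) = (J - 8)/(T - 6) = (-8 + J)/(-6 + T))
X(Z) = 5/8 (X(Z) = 2/3 + ((-8 + 9)/(-6 - 2))/3 = 2/3 + (1/(-8))/3 = 2/3 + (-1/8*1)/3 = 2/3 + (1/3)*(-1/8) = 2/3 - 1/24 = 5/8)
X(-90) - ((9652 + 10082) + r(48)) = 5/8 - ((9652 + 10082) + (-11/3 + (1/9)*48)) = 5/8 - (19734 + (-11/3 + 16/3)) = 5/8 - (19734 + 5/3) = 5/8 - 1*59207/3 = 5/8 - 59207/3 = -473641/24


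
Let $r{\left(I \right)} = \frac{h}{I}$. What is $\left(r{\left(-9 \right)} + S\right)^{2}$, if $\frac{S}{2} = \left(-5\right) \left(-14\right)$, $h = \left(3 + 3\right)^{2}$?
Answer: $18496$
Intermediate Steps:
$h = 36$ ($h = 6^{2} = 36$)
$r{\left(I \right)} = \frac{36}{I}$
$S = 140$ ($S = 2 \left(\left(-5\right) \left(-14\right)\right) = 2 \cdot 70 = 140$)
$\left(r{\left(-9 \right)} + S\right)^{2} = \left(\frac{36}{-9} + 140\right)^{2} = \left(36 \left(- \frac{1}{9}\right) + 140\right)^{2} = \left(-4 + 140\right)^{2} = 136^{2} = 18496$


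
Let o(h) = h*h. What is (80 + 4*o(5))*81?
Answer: 14580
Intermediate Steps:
o(h) = h²
(80 + 4*o(5))*81 = (80 + 4*5²)*81 = (80 + 4*25)*81 = (80 + 100)*81 = 180*81 = 14580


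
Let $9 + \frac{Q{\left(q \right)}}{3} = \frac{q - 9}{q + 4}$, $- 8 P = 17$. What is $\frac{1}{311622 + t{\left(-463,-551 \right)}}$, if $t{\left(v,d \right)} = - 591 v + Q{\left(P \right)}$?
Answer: $\frac{5}{2926051} \approx 1.7088 \cdot 10^{-6}$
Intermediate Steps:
$P = - \frac{17}{8}$ ($P = \left(- \frac{1}{8}\right) 17 = - \frac{17}{8} \approx -2.125$)
$Q{\left(q \right)} = -27 + \frac{3 \left(-9 + q\right)}{4 + q}$ ($Q{\left(q \right)} = -27 + 3 \frac{q - 9}{q + 4} = -27 + 3 \frac{-9 + q}{4 + q} = -27 + \frac{3 \left(-9 + q\right)}{4 + q}$)
$t{\left(v,d \right)} = - \frac{224}{5} - 591 v$ ($t{\left(v,d \right)} = - 591 v + \frac{3 \left(-45 - -17\right)}{4 - \frac{17}{8}} = - 591 v + \frac{3 \left(-45 + 17\right)}{\frac{15}{8}} = - 591 v + 3 \cdot \frac{8}{15} \left(-28\right) = - 591 v - \frac{224}{5} = - \frac{224}{5} - 591 v$)
$\frac{1}{311622 + t{\left(-463,-551 \right)}} = \frac{1}{311622 - - \frac{1367941}{5}} = \frac{1}{311622 + \left(- \frac{224}{5} + 273633\right)} = \frac{1}{311622 + \frac{1367941}{5}} = \frac{1}{\frac{2926051}{5}} = \frac{5}{2926051}$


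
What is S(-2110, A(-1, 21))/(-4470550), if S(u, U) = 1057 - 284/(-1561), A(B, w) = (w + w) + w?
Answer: -31137/131670350 ≈ -0.00023648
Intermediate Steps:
A(B, w) = 3*w (A(B, w) = 2*w + w = 3*w)
S(u, U) = 1650261/1561 (S(u, U) = 1057 - 284*(-1)/1561 = 1057 - 1*(-284/1561) = 1057 + 284/1561 = 1650261/1561)
S(-2110, A(-1, 21))/(-4470550) = (1650261/1561)/(-4470550) = (1650261/1561)*(-1/4470550) = -31137/131670350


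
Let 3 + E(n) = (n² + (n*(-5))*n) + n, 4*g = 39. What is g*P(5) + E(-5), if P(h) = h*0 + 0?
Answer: -108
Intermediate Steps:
g = 39/4 (g = (¼)*39 = 39/4 ≈ 9.7500)
E(n) = -3 + n - 4*n² (E(n) = -3 + ((n² + (n*(-5))*n) + n) = -3 + ((n² + (-5*n)*n) + n) = -3 + ((n² - 5*n²) + n) = -3 + (-4*n² + n) = -3 + (n - 4*n²) = -3 + n - 4*n²)
P(h) = 0 (P(h) = 0 + 0 = 0)
g*P(5) + E(-5) = (39/4)*0 + (-3 - 5 - 4*(-5)²) = 0 + (-3 - 5 - 4*25) = 0 + (-3 - 5 - 100) = 0 - 108 = -108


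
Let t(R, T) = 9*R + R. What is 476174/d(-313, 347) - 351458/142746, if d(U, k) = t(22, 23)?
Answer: 16973653261/7851030 ≈ 2162.0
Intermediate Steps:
t(R, T) = 10*R
d(U, k) = 220 (d(U, k) = 10*22 = 220)
476174/d(-313, 347) - 351458/142746 = 476174/220 - 351458/142746 = 476174*(1/220) - 351458*1/142746 = 238087/110 - 175729/71373 = 16973653261/7851030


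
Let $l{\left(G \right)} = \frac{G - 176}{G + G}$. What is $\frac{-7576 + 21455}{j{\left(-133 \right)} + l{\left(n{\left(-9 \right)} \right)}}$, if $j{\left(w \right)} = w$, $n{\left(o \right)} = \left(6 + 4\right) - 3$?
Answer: $- \frac{194306}{2031} \approx -95.67$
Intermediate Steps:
$n{\left(o \right)} = 7$ ($n{\left(o \right)} = 10 - 3 = 7$)
$l{\left(G \right)} = \frac{-176 + G}{2 G}$
$\frac{-7576 + 21455}{j{\left(-133 \right)} + l{\left(n{\left(-9 \right)} \right)}} = \frac{-7576 + 21455}{-133 + \frac{-176 + 7}{2 \cdot 7}} = \frac{13879}{-133 + \frac{1}{2} \cdot \frac{1}{7} \left(-169\right)} = \frac{13879}{-133 - \frac{169}{14}} = \frac{13879}{- \frac{2031}{14}} = 13879 \left(- \frac{14}{2031}\right) = - \frac{194306}{2031}$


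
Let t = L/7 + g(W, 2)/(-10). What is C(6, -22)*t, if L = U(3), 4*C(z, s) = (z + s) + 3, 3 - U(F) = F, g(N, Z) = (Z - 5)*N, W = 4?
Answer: -39/10 ≈ -3.9000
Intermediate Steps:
g(N, Z) = N*(-5 + Z) (g(N, Z) = (-5 + Z)*N = N*(-5 + Z))
U(F) = 3 - F
C(z, s) = ¾ + s/4 + z/4 (C(z, s) = ((z + s) + 3)/4 = ((s + z) + 3)/4 = (3 + s + z)/4 = ¾ + s/4 + z/4)
L = 0 (L = 3 - 1*3 = 3 - 3 = 0)
t = 6/5 (t = 0/7 + (4*(-5 + 2))/(-10) = 0*(⅐) + (4*(-3))*(-⅒) = 0 - 12*(-⅒) = 0 + 6/5 = 6/5 ≈ 1.2000)
C(6, -22)*t = (¾ + (¼)*(-22) + (¼)*6)*(6/5) = (¾ - 11/2 + 3/2)*(6/5) = -13/4*6/5 = -39/10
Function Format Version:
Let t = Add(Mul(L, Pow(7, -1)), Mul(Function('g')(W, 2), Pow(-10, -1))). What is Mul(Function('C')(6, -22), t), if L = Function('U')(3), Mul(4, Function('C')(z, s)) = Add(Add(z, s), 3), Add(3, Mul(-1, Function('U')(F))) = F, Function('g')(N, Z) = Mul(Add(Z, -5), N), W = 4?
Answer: Rational(-39, 10) ≈ -3.9000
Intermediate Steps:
Function('g')(N, Z) = Mul(N, Add(-5, Z)) (Function('g')(N, Z) = Mul(Add(-5, Z), N) = Mul(N, Add(-5, Z)))
Function('U')(F) = Add(3, Mul(-1, F))
Function('C')(z, s) = Add(Rational(3, 4), Mul(Rational(1, 4), s), Mul(Rational(1, 4), z)) (Function('C')(z, s) = Mul(Rational(1, 4), Add(Add(z, s), 3)) = Mul(Rational(1, 4), Add(Add(s, z), 3)) = Mul(Rational(1, 4), Add(3, s, z)) = Add(Rational(3, 4), Mul(Rational(1, 4), s), Mul(Rational(1, 4), z)))
L = 0 (L = Add(3, Mul(-1, 3)) = Add(3, -3) = 0)
t = Rational(6, 5) (t = Add(Mul(0, Pow(7, -1)), Mul(Mul(4, Add(-5, 2)), Pow(-10, -1))) = Add(Mul(0, Rational(1, 7)), Mul(Mul(4, -3), Rational(-1, 10))) = Add(0, Mul(-12, Rational(-1, 10))) = Add(0, Rational(6, 5)) = Rational(6, 5) ≈ 1.2000)
Mul(Function('C')(6, -22), t) = Mul(Add(Rational(3, 4), Mul(Rational(1, 4), -22), Mul(Rational(1, 4), 6)), Rational(6, 5)) = Mul(Add(Rational(3, 4), Rational(-11, 2), Rational(3, 2)), Rational(6, 5)) = Mul(Rational(-13, 4), Rational(6, 5)) = Rational(-39, 10)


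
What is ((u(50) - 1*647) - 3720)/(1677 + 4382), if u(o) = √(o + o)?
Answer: -4357/6059 ≈ -0.71910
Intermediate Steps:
u(o) = √2*√o (u(o) = √(2*o) = √2*√o)
((u(50) - 1*647) - 3720)/(1677 + 4382) = ((√2*√50 - 1*647) - 3720)/(1677 + 4382) = ((√2*(5*√2) - 647) - 3720)/6059 = ((10 - 647) - 3720)*(1/6059) = (-637 - 3720)*(1/6059) = -4357*1/6059 = -4357/6059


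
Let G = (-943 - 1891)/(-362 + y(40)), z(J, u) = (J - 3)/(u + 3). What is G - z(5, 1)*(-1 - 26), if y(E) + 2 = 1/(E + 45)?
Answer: 1317133/61878 ≈ 21.286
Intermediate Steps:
y(E) = -2 + 1/(45 + E) (y(E) = -2 + 1/(E + 45) = -2 + 1/(45 + E))
z(J, u) = (-3 + J)/(3 + u)
G = 240890/30939 (G = (-943 - 1891)/(-362 + (-89 - 2*40)/(45 + 40)) = -2834/(-362 + (-89 - 80)/85) = -2834/(-362 + (1/85)*(-169)) = -2834/(-362 - 169/85) = -2834/(-30939/85) = -2834*(-85/30939) = 240890/30939 ≈ 7.7860)
G - z(5, 1)*(-1 - 26) = 240890/30939 - (-3 + 5)/(3 + 1)*(-1 - 26) = 240890/30939 - 2/4*(-27) = 240890/30939 - (1/4)*2*(-27) = 240890/30939 - (-27)/2 = 240890/30939 - 1*(-27/2) = 240890/30939 + 27/2 = 1317133/61878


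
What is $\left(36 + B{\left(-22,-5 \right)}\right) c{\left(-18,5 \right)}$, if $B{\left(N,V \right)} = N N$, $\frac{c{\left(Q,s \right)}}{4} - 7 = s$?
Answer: $24960$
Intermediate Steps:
$c{\left(Q,s \right)} = 28 + 4 s$
$B{\left(N,V \right)} = N^{2}$
$\left(36 + B{\left(-22,-5 \right)}\right) c{\left(-18,5 \right)} = \left(36 + \left(-22\right)^{2}\right) \left(28 + 4 \cdot 5\right) = \left(36 + 484\right) \left(28 + 20\right) = 520 \cdot 48 = 24960$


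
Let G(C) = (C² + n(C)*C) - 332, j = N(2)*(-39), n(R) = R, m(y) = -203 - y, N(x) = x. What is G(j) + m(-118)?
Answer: 11751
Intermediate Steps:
j = -78 (j = 2*(-39) = -78)
G(C) = -332 + 2*C² (G(C) = (C² + C*C) - 332 = (C² + C²) - 332 = 2*C² - 332 = -332 + 2*C²)
G(j) + m(-118) = (-332 + 2*(-78)²) + (-203 - 1*(-118)) = (-332 + 2*6084) + (-203 + 118) = (-332 + 12168) - 85 = 11836 - 85 = 11751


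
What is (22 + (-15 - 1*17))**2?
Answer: 100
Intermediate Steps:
(22 + (-15 - 1*17))**2 = (22 + (-15 - 17))**2 = (22 - 32)**2 = (-10)**2 = 100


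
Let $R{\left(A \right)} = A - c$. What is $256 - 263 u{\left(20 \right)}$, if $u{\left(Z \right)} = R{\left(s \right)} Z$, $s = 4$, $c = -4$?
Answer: $-41824$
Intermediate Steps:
$R{\left(A \right)} = 4 + A$ ($R{\left(A \right)} = A - -4 = A + 4 = 4 + A$)
$u{\left(Z \right)} = 8 Z$ ($u{\left(Z \right)} = \left(4 + 4\right) Z = 8 Z$)
$256 - 263 u{\left(20 \right)} = 256 - 263 \cdot 8 \cdot 20 = 256 - 42080 = -41824$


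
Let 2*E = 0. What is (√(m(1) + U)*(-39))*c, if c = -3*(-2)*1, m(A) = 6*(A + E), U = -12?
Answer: -234*I*√6 ≈ -573.18*I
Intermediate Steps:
E = 0 (E = (½)*0 = 0)
m(A) = 6*A (m(A) = 6*(A + 0) = 6*A)
c = 6 (c = 6*1 = 6)
(√(m(1) + U)*(-39))*c = (√(6*1 - 12)*(-39))*6 = (√(6 - 12)*(-39))*6 = (√(-6)*(-39))*6 = ((I*√6)*(-39))*6 = -39*I*√6*6 = -234*I*√6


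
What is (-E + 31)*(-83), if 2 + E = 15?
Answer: -1494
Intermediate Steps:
E = 13 (E = -2 + 15 = 13)
(-E + 31)*(-83) = (-1*13 + 31)*(-83) = (-13 + 31)*(-83) = 18*(-83) = -1494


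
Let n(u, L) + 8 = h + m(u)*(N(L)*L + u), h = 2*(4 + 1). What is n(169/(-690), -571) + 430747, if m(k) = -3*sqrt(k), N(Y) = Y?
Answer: 430749 - 2924585573*I*sqrt(690)/158700 ≈ 4.3075e+5 - 4.8407e+5*I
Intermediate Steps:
h = 10 (h = 2*5 = 10)
n(u, L) = 2 - 3*sqrt(u)*(u + L**2) (n(u, L) = -8 + (10 + (-3*sqrt(u))*(L*L + u)) = -8 + (10 + (-3*sqrt(u))*(L**2 + u)) = -8 + (10 + (-3*sqrt(u))*(u + L**2)) = -8 + (10 - 3*sqrt(u)*(u + L**2)) = 2 - 3*sqrt(u)*(u + L**2))
n(169/(-690), -571) + 430747 = (2 - 3*2197*(-I*sqrt(690)/476100) - 3*(-571)**2*sqrt(169/(-690))) + 430747 = (2 - 3*(-2197*I*sqrt(690)/476100) - 3*326041*sqrt(169*(-1/690))) + 430747 = (2 - (-2197)*I*sqrt(690)/158700 - 3*326041*sqrt(-169/690)) + 430747 = (2 - (-2197)*I*sqrt(690)/158700 - 3*326041*13*I*sqrt(690)/690) + 430747 = (2 + 2197*I*sqrt(690)/158700 - 4238533*I*sqrt(690)/230) + 430747 = (2 - 2924585573*I*sqrt(690)/158700) + 430747 = 430749 - 2924585573*I*sqrt(690)/158700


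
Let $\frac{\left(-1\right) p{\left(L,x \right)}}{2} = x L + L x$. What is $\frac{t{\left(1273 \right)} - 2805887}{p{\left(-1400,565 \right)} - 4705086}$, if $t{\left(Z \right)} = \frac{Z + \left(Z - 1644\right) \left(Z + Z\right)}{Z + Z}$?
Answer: $\frac{5612515}{3082172} \approx 1.821$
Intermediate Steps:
$t{\left(Z \right)} = \frac{Z + 2 Z \left(-1644 + Z\right)}{2 Z}$ ($t{\left(Z \right)} = \frac{Z + \left(-1644 + Z\right) 2 Z}{2 Z} = \left(Z + 2 Z \left(-1644 + Z\right)\right) \frac{1}{2 Z} = \frac{Z + 2 Z \left(-1644 + Z\right)}{2 Z}$)
$p{\left(L,x \right)} = - 4 L x$ ($p{\left(L,x \right)} = - 2 \left(x L + L x\right) = - 2 \left(L x + L x\right) = - 2 \cdot 2 L x = - 4 L x$)
$\frac{t{\left(1273 \right)} - 2805887}{p{\left(-1400,565 \right)} - 4705086} = \frac{\left(- \frac{3287}{2} + 1273\right) - 2805887}{\left(-4\right) \left(-1400\right) 565 - 4705086} = \frac{- \frac{741}{2} - 2805887}{3164000 - 4705086} = - \frac{5612515}{2 \left(-1541086\right)} = \left(- \frac{5612515}{2}\right) \left(- \frac{1}{1541086}\right) = \frac{5612515}{3082172}$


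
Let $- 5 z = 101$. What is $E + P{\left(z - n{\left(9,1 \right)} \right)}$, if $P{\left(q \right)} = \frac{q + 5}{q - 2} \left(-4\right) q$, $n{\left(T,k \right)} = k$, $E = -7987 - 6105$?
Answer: $- \frac{2034754}{145} \approx -14033.0$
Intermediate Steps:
$E = -14092$ ($E = -7987 - 6105 = -14092$)
$z = - \frac{101}{5}$ ($z = \left(- \frac{1}{5}\right) 101 = - \frac{101}{5} \approx -20.2$)
$P{\left(q \right)} = - \frac{4 q \left(5 + q\right)}{-2 + q}$ ($P{\left(q \right)} = \frac{5 + q}{-2 + q} \left(-4\right) q = - \frac{4 \left(5 + q\right)}{-2 + q} q = - \frac{4 q \left(5 + q\right)}{-2 + q}$)
$E + P{\left(z - n{\left(9,1 \right)} \right)} = -14092 - \frac{4 \left(- \frac{101}{5} - 1\right) \left(5 - \frac{106}{5}\right)}{-2 - \frac{106}{5}} = -14092 - - \frac{424 \left(5 - \frac{106}{5}\right)}{5 \left(-2 - \frac{106}{5}\right)} = -14092 - \left(- \frac{424}{5}\right) \frac{1}{- \frac{116}{5}} \left(- \frac{81}{5}\right) = -14092 - \left(- \frac{424}{5}\right) \left(- \frac{5}{116}\right) \left(- \frac{81}{5}\right) = -14092 + \frac{8586}{145} = - \frac{2034754}{145}$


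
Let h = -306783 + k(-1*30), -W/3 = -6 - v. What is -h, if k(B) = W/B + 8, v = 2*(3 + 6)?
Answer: 1533887/5 ≈ 3.0678e+5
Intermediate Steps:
v = 18 (v = 2*9 = 18)
W = 72 (W = -3*(-6 - 1*18) = -3*(-6 - 18) = -3*(-24) = 72)
k(B) = 8 + 72/B (k(B) = 72/B + 8 = 8 + 72/B)
h = -1533887/5 (h = -306783 + (8 + 72/((-1*30))) = -306783 + (8 + 72/(-30)) = -306783 + (8 + 72*(-1/30)) = -306783 + (8 - 12/5) = -306783 + 28/5 = -1533887/5 ≈ -3.0678e+5)
-h = -1*(-1533887/5) = 1533887/5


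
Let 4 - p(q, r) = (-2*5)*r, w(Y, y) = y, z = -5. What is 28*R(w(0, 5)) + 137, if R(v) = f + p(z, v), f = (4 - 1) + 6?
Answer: 1901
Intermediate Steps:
f = 9 (f = 3 + 6 = 9)
p(q, r) = 4 + 10*r (p(q, r) = 4 - (-2*5)*r = 4 - (-10)*r = 4 + 10*r)
R(v) = 13 + 10*v (R(v) = 9 + (4 + 10*v) = 13 + 10*v)
28*R(w(0, 5)) + 137 = 28*(13 + 10*5) + 137 = 28*(13 + 50) + 137 = 28*63 + 137 = 1764 + 137 = 1901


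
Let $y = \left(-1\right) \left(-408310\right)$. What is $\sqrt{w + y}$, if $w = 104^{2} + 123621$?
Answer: $\sqrt{542747} \approx 736.71$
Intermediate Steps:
$y = 408310$
$w = 134437$ ($w = 10816 + 123621 = 134437$)
$\sqrt{w + y} = \sqrt{134437 + 408310} = \sqrt{542747}$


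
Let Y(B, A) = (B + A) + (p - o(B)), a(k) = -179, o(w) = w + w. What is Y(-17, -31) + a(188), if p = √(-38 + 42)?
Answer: -191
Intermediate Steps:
o(w) = 2*w
p = 2 (p = √4 = 2)
Y(B, A) = 2 + A - B (Y(B, A) = (B + A) + (2 - 2*B) = (A + B) + (2 - 2*B) = 2 + A - B)
Y(-17, -31) + a(188) = (2 - 31 - 1*(-17)) - 179 = (2 - 31 + 17) - 179 = -12 - 179 = -191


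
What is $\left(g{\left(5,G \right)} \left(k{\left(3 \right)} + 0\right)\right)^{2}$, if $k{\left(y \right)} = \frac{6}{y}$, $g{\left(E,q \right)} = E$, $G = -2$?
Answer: $100$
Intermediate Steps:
$\left(g{\left(5,G \right)} \left(k{\left(3 \right)} + 0\right)\right)^{2} = \left(5 \left(\frac{6}{3} + 0\right)\right)^{2} = \left(5 \left(6 \cdot \frac{1}{3} + 0\right)\right)^{2} = \left(5 \left(2 + 0\right)\right)^{2} = \left(5 \cdot 2\right)^{2} = 10^{2} = 100$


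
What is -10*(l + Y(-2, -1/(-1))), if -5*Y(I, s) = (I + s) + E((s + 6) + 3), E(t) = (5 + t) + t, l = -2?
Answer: 68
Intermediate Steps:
E(t) = 5 + 2*t
Y(I, s) = -23/5 - 3*s/5 - I/5 (Y(I, s) = -((I + s) + (5 + 2*((s + 6) + 3)))/5 = -((I + s) + (5 + 2*((6 + s) + 3)))/5 = -((I + s) + (5 + 2*(9 + s)))/5 = -((I + s) + (5 + (18 + 2*s)))/5 = -((I + s) + (23 + 2*s))/5 = -(23 + I + 3*s)/5 = -23/5 - 3*s/5 - I/5)
-10*(l + Y(-2, -1/(-1))) = -10*(-2 + (-23/5 - (-3)/(5*(-1)) - 1/5*(-2))) = -10*(-2 + (-23/5 - (-3)*(-1)/5 + 2/5)) = -10*(-2 + (-23/5 - 3/5*1 + 2/5)) = -10*(-2 + (-23/5 - 3/5 + 2/5)) = -10*(-2 - 24/5) = -10*(-34/5) = 68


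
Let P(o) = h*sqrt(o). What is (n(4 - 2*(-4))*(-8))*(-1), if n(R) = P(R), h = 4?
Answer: 64*sqrt(3) ≈ 110.85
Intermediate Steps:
P(o) = 4*sqrt(o)
n(R) = 4*sqrt(R)
(n(4 - 2*(-4))*(-8))*(-1) = ((4*sqrt(4 - 2*(-4)))*(-8))*(-1) = ((4*sqrt(4 + 8))*(-8))*(-1) = ((4*sqrt(12))*(-8))*(-1) = ((4*(2*sqrt(3)))*(-8))*(-1) = ((8*sqrt(3))*(-8))*(-1) = -64*sqrt(3)*(-1) = 64*sqrt(3)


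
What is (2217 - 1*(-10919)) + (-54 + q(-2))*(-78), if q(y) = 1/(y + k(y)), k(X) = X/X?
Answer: 17426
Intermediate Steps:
k(X) = 1
q(y) = 1/(1 + y) (q(y) = 1/(y + 1) = 1/(1 + y))
(2217 - 1*(-10919)) + (-54 + q(-2))*(-78) = (2217 - 1*(-10919)) + (-54 + 1/(1 - 2))*(-78) = (2217 + 10919) + (-54 + 1/(-1))*(-78) = 13136 + (-54 - 1)*(-78) = 13136 - 55*(-78) = 13136 + 4290 = 17426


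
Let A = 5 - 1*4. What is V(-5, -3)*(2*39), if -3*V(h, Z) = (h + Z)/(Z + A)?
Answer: -104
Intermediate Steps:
A = 1 (A = 5 - 4 = 1)
V(h, Z) = -(Z + h)/(3*(1 + Z)) (V(h, Z) = -(h + Z)/(3*(Z + 1)) = -(Z + h)/(3*(1 + Z)))
V(-5, -3)*(2*39) = ((-1*(-3) - 1*(-5))/(3*(1 - 3)))*(2*39) = ((⅓)*(3 + 5)/(-2))*78 = ((⅓)*(-½)*8)*78 = -4/3*78 = -104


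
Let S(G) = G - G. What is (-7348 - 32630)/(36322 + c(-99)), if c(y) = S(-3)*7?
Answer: -19989/18161 ≈ -1.1007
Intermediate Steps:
S(G) = 0
c(y) = 0 (c(y) = 0*7 = 0)
(-7348 - 32630)/(36322 + c(-99)) = (-7348 - 32630)/(36322 + 0) = -39978/36322 = -39978*1/36322 = -19989/18161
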